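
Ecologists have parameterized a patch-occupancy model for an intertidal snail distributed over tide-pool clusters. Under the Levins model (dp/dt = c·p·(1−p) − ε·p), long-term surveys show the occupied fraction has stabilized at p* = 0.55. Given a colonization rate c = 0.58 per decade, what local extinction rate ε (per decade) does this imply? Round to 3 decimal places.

0.261

At equilibrium c(1−p*) = ε.
ε = 0.58 × (1 − 0.55) = 0.58 × 0.4500 = 0.2610.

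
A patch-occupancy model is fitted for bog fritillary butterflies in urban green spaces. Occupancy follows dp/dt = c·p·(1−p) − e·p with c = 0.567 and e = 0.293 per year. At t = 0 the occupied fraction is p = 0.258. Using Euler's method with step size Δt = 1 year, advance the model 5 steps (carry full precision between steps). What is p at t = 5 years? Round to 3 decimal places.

0.401

Update rule: p ← p + [c·p·(1−p) − e·p]·Δt with Δt = 1.
step 1: Δp = +0.03295, p = 0.29095
step 2: Δp = +0.03172, p = 0.32267
step 3: Δp = +0.02938, p = 0.35205
step 4: Δp = +0.02619, p = 0.37824
step 5: Δp = +0.02252, p = 0.40076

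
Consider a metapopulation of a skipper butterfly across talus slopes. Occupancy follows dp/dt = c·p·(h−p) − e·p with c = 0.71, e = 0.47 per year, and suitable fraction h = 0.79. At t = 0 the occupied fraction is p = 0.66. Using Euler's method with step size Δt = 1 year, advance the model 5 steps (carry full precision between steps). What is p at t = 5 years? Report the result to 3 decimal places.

Update rule: p ← p + [c·p·(h−p) − e·p]·Δt with Δt = 1.
t = 1: p = 0.66000 + (-0.24928) = 0.41072
t = 2: p = 0.41072 + (-0.08244) = 0.32828
t = 3: p = 0.32828 + (-0.04668) = 0.28161
t = 4: p = 0.28161 + (-0.03071) = 0.25090
t = 5: p = 0.25090 + (-0.02189) = 0.22901

0.229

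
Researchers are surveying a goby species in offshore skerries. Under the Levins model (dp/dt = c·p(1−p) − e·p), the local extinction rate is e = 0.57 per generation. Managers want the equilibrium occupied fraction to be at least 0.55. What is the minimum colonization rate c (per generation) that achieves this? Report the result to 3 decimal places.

p* = 1 − e/c ≥ 0.55 requires e/c ≤ 0.4500, i.e. c ≥ e/0.4500.
c_min = 0.57/0.4500 = 1.2667.

1.267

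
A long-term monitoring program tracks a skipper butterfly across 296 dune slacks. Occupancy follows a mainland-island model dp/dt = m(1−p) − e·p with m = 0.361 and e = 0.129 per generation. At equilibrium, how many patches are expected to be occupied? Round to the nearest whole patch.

p* = m/(m+e) = 0.361/0.4900 = 0.7367.
Expected occupied patches = N × p* = 296 × 0.7367 = 218.07 ≈ 218.

218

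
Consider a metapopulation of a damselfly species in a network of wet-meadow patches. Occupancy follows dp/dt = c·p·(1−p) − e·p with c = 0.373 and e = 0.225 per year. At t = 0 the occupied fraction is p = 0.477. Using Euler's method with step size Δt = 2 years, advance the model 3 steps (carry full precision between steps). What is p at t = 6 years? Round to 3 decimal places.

0.420

Update rule: p ← p + [c·p·(1−p) − e·p]·Δt with Δt = 2.
t = 2: p = 0.47700 + (-0.02854) = 0.44846
t = 4: p = 0.44846 + (-0.01729) = 0.43117
t = 6: p = 0.43117 + (-0.01106) = 0.42011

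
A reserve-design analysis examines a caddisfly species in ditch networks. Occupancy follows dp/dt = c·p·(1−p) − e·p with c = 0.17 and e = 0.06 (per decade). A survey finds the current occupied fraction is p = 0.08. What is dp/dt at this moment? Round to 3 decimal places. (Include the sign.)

0.008

Colonization term: c·p·(1−p) = 0.17×0.08×0.9200 = 0.01251.
Extinction term: e·p = 0.00480.
dp/dt = 0.01251 − 0.00480 = 0.00771.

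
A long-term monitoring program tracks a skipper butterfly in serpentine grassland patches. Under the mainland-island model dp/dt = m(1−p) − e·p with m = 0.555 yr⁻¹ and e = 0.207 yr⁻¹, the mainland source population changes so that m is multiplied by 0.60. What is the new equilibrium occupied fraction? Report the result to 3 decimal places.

0.617

Before: p* = 0.555/(0.555+0.207) = 0.7283.
After: m = 0.333, e = 0.207; p* = 0.333/0.5400 = 0.6167.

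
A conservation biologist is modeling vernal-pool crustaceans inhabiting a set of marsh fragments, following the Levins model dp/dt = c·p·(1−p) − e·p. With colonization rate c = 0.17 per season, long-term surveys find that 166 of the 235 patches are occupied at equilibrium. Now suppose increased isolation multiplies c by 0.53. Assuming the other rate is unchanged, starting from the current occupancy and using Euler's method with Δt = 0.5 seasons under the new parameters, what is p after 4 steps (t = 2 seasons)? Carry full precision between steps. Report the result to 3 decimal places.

Observed p* = 166/235 = 0.70638.
Balance c(1−p*) = e gives e = 0.17×(1 − 0.70638) = 0.04991.
Starting from p₀ = 0.70638; update p ← p + (dp/dt)·Δt with the new parameters.
t = 0.5: p = 0.70638 + (-0.00829) = 0.69810
t = 1: p = 0.69810 + (-0.00793) = 0.69017
t = 1.5: p = 0.69017 + (-0.00759) = 0.68258
t = 2: p = 0.68258 + (-0.00727) = 0.67530

0.675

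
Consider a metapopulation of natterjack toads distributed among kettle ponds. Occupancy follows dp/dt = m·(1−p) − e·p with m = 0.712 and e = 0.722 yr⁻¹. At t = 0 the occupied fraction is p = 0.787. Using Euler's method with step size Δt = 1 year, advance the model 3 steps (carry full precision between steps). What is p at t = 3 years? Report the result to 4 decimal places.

0.4728

Update rule: p ← p + [m·(1−p) − e·p]·Δt with Δt = 1.
step 1: Δp = -0.41656, p = 0.37044
step 2: Δp = +0.18079, p = 0.55123
step 3: Δp = -0.07846, p = 0.47277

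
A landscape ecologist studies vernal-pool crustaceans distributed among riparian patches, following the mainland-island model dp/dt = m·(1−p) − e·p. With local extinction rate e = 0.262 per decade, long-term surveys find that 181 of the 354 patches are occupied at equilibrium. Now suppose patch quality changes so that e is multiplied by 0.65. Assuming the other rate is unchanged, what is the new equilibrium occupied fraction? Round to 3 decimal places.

Observed p* = 181/354 = 0.51130.
Balance m(1−p*) = e·p* gives m = e·p*/(1−p*) = 0.262×0.51130/0.48870 = 0.27412.
New p* = m/(m+e) = 0.27412/(0.27412+0.17030) = 0.61680.

0.617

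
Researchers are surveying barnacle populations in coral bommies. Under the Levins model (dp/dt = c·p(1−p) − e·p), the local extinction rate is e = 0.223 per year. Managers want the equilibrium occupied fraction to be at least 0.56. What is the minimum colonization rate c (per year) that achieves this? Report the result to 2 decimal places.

0.51

p* = 1 − e/c ≥ 0.56 requires e/c ≤ 0.4400, i.e. c ≥ e/0.4400.
c_min = 0.223/0.4400 = 0.5068.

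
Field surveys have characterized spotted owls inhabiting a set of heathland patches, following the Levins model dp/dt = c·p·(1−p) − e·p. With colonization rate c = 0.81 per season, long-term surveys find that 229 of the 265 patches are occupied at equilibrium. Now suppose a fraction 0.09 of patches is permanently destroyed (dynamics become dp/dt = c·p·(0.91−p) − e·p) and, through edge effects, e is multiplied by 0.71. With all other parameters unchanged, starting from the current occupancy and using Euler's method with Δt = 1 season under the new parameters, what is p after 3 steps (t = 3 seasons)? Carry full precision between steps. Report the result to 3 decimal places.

0.815

Observed p* = 229/265 = 0.86415.
Balance c(1−p*) = e gives e = 0.81×(1 − 0.86415) = 0.11004.
Starting from p₀ = 0.86415; update p ← p + (dp/dt)·Δt with the new parameters.
step 1: Δp = -0.03542, p = 0.82873
step 2: Δp = -0.01019, p = 0.81854
step 3: Δp = -0.00331, p = 0.81523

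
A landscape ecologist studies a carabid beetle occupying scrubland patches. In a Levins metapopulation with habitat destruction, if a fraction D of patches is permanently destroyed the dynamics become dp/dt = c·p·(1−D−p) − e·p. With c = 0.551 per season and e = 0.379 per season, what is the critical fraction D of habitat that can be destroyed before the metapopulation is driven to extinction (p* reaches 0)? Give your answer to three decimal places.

The nontrivial equilibrium is p* = (1−D) − e/c; extinction occurs when this hits zero.
So D_crit = 1 − e/c = 1 − 0.379/0.551 = 1 − 0.6878 = 0.3122.
This equals the undisturbed p*, a classic result of Lande's extension.

0.312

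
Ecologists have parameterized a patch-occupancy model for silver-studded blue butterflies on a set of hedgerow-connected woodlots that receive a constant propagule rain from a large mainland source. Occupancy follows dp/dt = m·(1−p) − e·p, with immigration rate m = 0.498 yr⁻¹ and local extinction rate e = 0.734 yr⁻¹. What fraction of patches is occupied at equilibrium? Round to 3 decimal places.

0.404

Setting dp/dt = 0: m − m·p* = e·p*, so m = (m+e)·p*.
p* = m/(m+e) = 0.498/(0.498+0.734) = 0.498/1.2320 = 0.4042.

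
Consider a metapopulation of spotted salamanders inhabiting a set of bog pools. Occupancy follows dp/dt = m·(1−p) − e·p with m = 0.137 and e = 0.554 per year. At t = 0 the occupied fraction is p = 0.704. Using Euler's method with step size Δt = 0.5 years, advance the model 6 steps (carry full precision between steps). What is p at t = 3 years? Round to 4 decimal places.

Update rule: p ← p + [m·(1−p) − e·p]·Δt with Δt = 0.5.
t = 0.5: p = 0.70400 + (-0.17473) = 0.52927
t = 1: p = 0.52927 + (-0.11436) = 0.41491
t = 1.5: p = 0.41491 + (-0.07485) = 0.34006
t = 2: p = 0.34006 + (-0.04899) = 0.29107
t = 2.5: p = 0.29107 + (-0.03206) = 0.25900
t = 3: p = 0.25900 + (-0.02099) = 0.23802

0.2380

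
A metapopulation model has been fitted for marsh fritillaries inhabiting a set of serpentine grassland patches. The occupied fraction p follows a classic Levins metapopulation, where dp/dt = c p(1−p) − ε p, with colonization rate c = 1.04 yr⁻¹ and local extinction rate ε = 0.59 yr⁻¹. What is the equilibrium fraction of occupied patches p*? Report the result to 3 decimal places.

0.433

Setting dp/dt = 0 and dividing through by p* gives c·(1−p*) = ε.
So p* = 1 − ε/c = 1 − 0.59/1.04 = 1 − 0.5673 = 0.4327.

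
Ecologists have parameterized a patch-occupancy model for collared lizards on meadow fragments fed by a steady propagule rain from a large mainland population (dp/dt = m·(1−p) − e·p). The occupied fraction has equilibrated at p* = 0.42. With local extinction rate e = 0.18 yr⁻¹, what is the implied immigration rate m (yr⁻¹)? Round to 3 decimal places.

At equilibrium m(1−p*) = e·p*, so m = e·p*/(1−p*).
m = 0.18 × 0.42 / 0.5800 = 0.0756/0.5800 = 0.1303.

0.130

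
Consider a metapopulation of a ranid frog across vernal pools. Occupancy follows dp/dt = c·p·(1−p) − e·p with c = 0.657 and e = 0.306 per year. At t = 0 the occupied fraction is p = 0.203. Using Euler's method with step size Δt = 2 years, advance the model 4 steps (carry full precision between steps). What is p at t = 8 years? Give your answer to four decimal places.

0.5049

Update rule: p ← p + [c·p·(1−p) − e·p]·Δt with Δt = 2.
step 1: Δp = +0.08836, p = 0.29136
step 2: Δp = +0.09299, p = 0.38435
step 3: Δp = +0.07570, p = 0.46005
step 4: Δp = +0.04485, p = 0.50490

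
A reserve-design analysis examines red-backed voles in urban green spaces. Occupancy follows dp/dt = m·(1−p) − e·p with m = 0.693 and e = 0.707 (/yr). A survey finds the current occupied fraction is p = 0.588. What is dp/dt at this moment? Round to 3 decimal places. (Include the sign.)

-0.130

Colonization term: m·(1−p) = 0.693×0.4120 = 0.28552.
Extinction term: e·p = 0.41572.
dp/dt = 0.28552 − 0.41572 = -0.13020.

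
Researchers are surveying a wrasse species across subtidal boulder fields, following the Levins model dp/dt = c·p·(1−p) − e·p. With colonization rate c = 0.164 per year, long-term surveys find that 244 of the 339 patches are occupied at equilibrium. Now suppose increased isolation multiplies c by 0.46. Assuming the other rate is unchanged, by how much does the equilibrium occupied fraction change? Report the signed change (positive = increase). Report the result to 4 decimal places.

Observed p* = 244/339 = 0.71976.
Balance c(1−p*) = e gives e = 0.164×(1 − 0.71976) = 0.04596.
New p* = 1 − e/c = 1 − 0.04596/0.07544 = 0.39077.
Δp* = 0.39077 − 0.71976 = -0.32899.

-0.3290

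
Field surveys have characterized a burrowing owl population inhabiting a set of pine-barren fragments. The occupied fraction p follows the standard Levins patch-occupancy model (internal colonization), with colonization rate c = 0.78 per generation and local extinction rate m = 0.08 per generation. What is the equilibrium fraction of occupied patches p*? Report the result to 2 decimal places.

0.90

Setting dp/dt = 0 and dividing through by p* gives c·(1−p*) = m.
So p* = 1 − m/c = 1 − 0.08/0.78 = 1 − 0.1026 = 0.8974.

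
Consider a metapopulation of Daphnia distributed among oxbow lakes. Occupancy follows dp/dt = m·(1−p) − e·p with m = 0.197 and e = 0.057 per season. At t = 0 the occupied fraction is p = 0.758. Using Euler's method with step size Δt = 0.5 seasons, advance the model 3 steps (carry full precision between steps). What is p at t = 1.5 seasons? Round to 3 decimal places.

0.764

Update rule: p ← p + [m·(1−p) − e·p]·Δt with Δt = 0.5.
t = 0.5: p = 0.75800 + (+0.00223) = 0.76023
t = 1: p = 0.76023 + (+0.00195) = 0.76218
t = 1.5: p = 0.76218 + (+0.00170) = 0.76389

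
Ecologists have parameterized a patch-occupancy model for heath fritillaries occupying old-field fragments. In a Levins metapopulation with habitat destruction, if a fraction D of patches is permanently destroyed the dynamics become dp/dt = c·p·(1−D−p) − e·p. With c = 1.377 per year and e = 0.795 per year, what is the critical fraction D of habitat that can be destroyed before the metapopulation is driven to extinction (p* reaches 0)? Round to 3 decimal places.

The nontrivial equilibrium is p* = (1−D) − e/c; extinction occurs when this hits zero.
So D_crit = 1 − e/c = 1 − 0.795/1.377 = 1 − 0.5773 = 0.4227.
This equals the undisturbed p*, a classic result of Lande's extension.

0.423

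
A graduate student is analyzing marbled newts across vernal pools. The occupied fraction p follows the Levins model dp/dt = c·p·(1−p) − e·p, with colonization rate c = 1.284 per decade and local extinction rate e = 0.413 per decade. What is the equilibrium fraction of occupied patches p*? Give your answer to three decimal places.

0.678

Setting dp/dt = 0 and dividing through by p* gives c·(1−p*) = e.
So p* = 1 − e/c = 1 − 0.413/1.284 = 1 − 0.3217 = 0.6783.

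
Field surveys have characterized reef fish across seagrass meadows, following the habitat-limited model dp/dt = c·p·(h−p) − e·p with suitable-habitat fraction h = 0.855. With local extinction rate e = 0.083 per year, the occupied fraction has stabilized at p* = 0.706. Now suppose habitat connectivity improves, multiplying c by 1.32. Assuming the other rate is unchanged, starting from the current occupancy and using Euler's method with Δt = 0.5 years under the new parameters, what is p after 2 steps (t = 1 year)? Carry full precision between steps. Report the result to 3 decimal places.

0.722

Balance c(h−p*) = e gives c = e/(0.855 − 0.70600) = 0.083/0.14900 = 0.55705.
Starting from p₀ = 0.70600; update p ← p + (dp/dt)·Δt with the new parameters.
step 1: Δp = +0.00938, p = 0.71538
step 2: Δp = +0.00703, p = 0.72241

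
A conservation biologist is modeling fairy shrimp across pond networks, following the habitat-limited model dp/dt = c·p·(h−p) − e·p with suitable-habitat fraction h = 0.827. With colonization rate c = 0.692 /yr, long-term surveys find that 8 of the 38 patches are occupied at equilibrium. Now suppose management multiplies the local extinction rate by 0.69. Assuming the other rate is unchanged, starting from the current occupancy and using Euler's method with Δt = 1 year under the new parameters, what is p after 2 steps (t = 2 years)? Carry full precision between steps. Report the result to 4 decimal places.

Observed p* = 8/38 = 0.21053.
Balance c(h−p*) = e gives e = 0.692×(0.827 − 0.21053) = 0.42660.
Starting from p₀ = 0.21053; update p ← p + (dp/dt)·Δt with the new parameters.
  1  |  dp/dt·Δt = +0.027841  |  p_1 = 0.238368
  2  |  dp/dt·Δt = +0.026931  |  p_2 = 0.265298

0.2653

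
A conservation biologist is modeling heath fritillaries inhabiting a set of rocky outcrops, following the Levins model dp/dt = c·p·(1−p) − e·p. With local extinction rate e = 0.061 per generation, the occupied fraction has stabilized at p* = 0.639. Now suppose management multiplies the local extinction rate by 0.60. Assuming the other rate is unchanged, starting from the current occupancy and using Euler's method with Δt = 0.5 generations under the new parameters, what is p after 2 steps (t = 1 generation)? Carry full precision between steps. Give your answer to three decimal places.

Balance c(1−p*) = e gives c = e/(1 − 0.63900) = 0.061/0.36100 = 0.16898.
Starting from p₀ = 0.63900; update p ← p + (dp/dt)·Δt with the new parameters.
step 1: Δp = +0.00780, p = 0.64680
step 2: Δp = +0.00746, p = 0.65426

0.654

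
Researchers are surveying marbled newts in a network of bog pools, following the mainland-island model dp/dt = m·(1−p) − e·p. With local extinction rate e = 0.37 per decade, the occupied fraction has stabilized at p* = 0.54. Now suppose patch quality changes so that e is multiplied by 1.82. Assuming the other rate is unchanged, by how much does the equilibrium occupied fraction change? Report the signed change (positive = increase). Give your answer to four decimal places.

Balance m(1−p*) = e·p* gives m = e·p*/(1−p*) = 0.37×0.54000/0.46000 = 0.43435.
New p* = m/(m+e) = 0.43435/(0.43435+0.67340) = 0.39210.
Δp* = 0.39210 − 0.54000 = -0.14790.

-0.1479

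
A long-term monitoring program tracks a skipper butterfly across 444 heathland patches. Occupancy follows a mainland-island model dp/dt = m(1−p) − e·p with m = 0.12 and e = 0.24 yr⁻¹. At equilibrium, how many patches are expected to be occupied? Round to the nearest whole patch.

148

p* = m/(m+e) = 0.12/0.3600 = 0.3333.
Expected occupied patches = N × p* = 444 × 0.3333 = 148.00 ≈ 148.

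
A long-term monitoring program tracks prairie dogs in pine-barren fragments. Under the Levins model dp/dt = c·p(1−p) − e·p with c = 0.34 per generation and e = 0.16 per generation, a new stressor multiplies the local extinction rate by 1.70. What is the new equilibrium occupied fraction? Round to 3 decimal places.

Before: p* = 1 − 0.16/0.34 = 0.5294.
After the change, c = 0.34, e = 0.272, so p* = 1 − 0.272/0.34 = 0.2000.

0.200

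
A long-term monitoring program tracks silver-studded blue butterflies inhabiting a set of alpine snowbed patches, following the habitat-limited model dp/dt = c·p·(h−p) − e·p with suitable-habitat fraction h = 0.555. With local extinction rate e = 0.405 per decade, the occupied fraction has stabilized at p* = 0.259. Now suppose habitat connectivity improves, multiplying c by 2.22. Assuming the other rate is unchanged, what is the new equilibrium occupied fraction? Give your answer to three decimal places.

0.422

Balance c(h−p*) = e gives c = e/(0.555 − 0.25900) = 0.405/0.29600 = 1.36824.
New p* = 0.555 − e/c = 0.555 − 0.40500/3.03749 = 0.42167.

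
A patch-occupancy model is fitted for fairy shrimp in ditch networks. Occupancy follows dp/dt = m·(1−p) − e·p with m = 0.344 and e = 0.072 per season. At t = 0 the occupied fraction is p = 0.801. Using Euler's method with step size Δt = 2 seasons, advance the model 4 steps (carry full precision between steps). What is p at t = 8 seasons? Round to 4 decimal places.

0.8269

Update rule: p ← p + [m·(1−p) − e·p]·Δt with Δt = 2.
p: 0.80100 → 0.82257  (Δp = +0.02157)
p: 0.82257 → 0.82619  (Δp = +0.00362)
p: 0.82619 → 0.82680  (Δp = +0.00061)
p: 0.82680 → 0.82690  (Δp = +0.00010)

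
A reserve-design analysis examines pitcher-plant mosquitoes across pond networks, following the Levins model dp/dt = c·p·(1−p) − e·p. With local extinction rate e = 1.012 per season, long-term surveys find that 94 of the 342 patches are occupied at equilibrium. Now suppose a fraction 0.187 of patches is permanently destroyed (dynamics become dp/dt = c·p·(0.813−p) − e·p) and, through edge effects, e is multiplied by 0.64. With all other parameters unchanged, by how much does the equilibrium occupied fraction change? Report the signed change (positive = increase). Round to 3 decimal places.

0.074

Observed p* = 94/342 = 0.27485.
Balance c(1−p*) = e gives c = e/(1 − 0.27485) = 1.012/0.72515 = 1.39557.
New p* = 0.813 − e/c = 0.813 − 0.64768/1.39557 = 0.34890.
Δp* = 0.34890 − 0.27485 = +0.07405.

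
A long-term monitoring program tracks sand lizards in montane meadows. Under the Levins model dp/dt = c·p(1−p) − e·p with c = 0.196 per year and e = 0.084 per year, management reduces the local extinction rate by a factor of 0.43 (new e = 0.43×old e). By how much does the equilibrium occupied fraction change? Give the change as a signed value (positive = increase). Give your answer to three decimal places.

0.244

Before: p* = 1 − 0.084/0.196 = 0.5714.
After the change, c = 0.196, e = 0.03612, so p* = 1 − 0.03612/0.196 = 0.8157.
Δp* = 0.8157 − 0.5714 = +0.2443.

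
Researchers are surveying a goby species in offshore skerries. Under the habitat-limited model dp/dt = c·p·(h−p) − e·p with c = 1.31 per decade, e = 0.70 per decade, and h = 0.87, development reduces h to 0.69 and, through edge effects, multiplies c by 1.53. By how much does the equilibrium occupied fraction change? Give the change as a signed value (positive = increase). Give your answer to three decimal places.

0.005

Before: p* = h − e/c = 0.87 − 0.70/1.31 = 0.87 − 0.5344 = 0.3356.
After: c = 2.0043, e = 0.7, h = 0.69; p* = 0.69 − 0.7/2.0043 = 0.3408.
Δp* = 0.3408 − 0.3356 = +0.0051.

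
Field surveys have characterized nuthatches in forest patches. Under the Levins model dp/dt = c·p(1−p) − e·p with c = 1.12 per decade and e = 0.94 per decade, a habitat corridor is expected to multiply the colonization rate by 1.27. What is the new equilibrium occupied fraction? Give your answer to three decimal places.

0.339

Before: p* = 1 − 0.94/1.12 = 0.1607.
After the change, c = 1.4224, e = 0.94, so p* = 1 − 0.94/1.4224 = 0.3391.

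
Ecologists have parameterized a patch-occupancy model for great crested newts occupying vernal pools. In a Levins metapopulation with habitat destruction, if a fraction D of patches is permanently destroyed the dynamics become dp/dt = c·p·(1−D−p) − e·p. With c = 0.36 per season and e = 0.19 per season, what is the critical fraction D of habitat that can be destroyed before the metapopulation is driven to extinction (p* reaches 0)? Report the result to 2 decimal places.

0.47

The nontrivial equilibrium is p* = (1−D) − e/c; extinction occurs when this hits zero.
So D_crit = 1 − e/c = 1 − 0.19/0.36 = 1 − 0.5278 = 0.4722.
This equals the undisturbed p*, a classic result of Lande's extension.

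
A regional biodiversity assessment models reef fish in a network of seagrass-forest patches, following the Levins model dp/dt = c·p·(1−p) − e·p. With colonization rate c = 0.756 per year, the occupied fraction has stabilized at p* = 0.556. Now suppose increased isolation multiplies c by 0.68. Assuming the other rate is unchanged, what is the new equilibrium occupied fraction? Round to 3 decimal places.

Balance c(1−p*) = e gives e = 0.756×(1 − 0.55600) = 0.33566.
New p* = 1 − e/c = 1 − 0.33566/0.51408 = 0.34707.

0.347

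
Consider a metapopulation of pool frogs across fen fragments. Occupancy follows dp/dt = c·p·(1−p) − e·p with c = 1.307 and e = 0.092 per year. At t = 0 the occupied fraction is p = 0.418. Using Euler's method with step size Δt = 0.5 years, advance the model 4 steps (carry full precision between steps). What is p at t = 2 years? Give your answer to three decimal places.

Update rule: p ← p + [c·p·(1−p) − e·p]·Δt with Δt = 0.5.
  1  |  dp/dt·Δt = +0.139753  |  p_1 = 0.557753
  2  |  dp/dt·Δt = +0.135539  |  p_2 = 0.693292
  3  |  dp/dt·Δt = +0.107068  |  p_3 = 0.800359
  4  |  dp/dt·Δt = +0.067602  |  p_4 = 0.867962

0.868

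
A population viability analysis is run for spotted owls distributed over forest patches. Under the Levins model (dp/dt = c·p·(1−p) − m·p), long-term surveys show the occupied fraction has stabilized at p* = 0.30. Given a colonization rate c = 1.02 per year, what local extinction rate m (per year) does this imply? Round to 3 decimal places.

At equilibrium c(1−p*) = m.
m = 1.02 × (1 − 0.30) = 1.02 × 0.7000 = 0.7140.

0.714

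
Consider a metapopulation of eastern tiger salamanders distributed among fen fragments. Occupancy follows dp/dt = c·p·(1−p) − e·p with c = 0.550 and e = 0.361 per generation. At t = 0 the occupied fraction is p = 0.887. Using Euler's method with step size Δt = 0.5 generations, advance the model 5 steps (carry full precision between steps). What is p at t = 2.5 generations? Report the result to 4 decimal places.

0.5304

Update rule: p ← p + [c·p·(1−p) − e·p]·Δt with Δt = 0.5.
p: 0.88700 → 0.75446  (Δp = -0.13254)
p: 0.75446 → 0.66922  (Δp = -0.08524)
p: 0.66922 → 0.60930  (Δp = -0.05992)
p: 0.60930 → 0.56479  (Δp = -0.04451)
p: 0.56479 → 0.53044  (Δp = -0.03435)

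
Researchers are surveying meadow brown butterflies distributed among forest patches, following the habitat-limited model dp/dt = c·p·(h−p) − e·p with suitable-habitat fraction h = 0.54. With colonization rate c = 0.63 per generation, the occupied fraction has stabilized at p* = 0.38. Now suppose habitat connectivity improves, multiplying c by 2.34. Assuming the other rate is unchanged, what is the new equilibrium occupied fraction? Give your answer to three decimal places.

0.472

Balance c(h−p*) = e gives e = 0.63×(0.54 − 0.38000) = 0.10080.
New p* = 0.54 − e/c = 0.54 − 0.10080/1.47420 = 0.47162.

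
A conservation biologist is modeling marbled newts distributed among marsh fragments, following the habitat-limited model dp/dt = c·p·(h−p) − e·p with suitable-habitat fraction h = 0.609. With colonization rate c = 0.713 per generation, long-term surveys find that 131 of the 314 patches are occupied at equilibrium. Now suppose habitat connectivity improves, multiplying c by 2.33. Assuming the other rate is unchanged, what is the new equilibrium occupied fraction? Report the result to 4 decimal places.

Observed p* = 131/314 = 0.41720.
Balance c(h−p*) = e gives e = 0.713×(0.609 − 0.41720) = 0.13675.
New p* = 0.609 − e/c = 0.609 − 0.13675/1.66129 = 0.52668.

0.5267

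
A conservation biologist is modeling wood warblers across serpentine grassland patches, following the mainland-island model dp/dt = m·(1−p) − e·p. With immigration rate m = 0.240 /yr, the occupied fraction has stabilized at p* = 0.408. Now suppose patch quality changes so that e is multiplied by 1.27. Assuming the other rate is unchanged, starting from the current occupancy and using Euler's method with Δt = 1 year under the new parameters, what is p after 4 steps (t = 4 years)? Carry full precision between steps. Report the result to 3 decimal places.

0.352

Balance m(1−p*) = e·p* gives e = m(1−p*)/p* = 0.240×0.59200/0.40800 = 0.34824.
Starting from p₀ = 0.40800; update p ← p + (dp/dt)·Δt with the new parameters.
step 1: Δp = -0.03836, p = 0.36964
step 2: Δp = -0.01219, p = 0.35745
step 3: Δp = -0.00387, p = 0.35358
step 4: Δp = -0.00123, p = 0.35235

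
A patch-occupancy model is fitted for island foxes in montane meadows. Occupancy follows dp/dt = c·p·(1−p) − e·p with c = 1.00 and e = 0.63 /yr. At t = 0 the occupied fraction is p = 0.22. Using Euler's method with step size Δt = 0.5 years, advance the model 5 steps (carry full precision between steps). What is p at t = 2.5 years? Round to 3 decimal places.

0.293

Update rule: p ← p + [c·p·(1−p) − e·p]·Δt with Δt = 0.5.
p: 0.22000 → 0.23650  (Δp = +0.01650)
p: 0.23650 → 0.25229  (Δp = +0.01579)
p: 0.25229 → 0.26714  (Δp = +0.01485)
p: 0.26714 → 0.28087  (Δp = +0.01374)
p: 0.28087 → 0.29339  (Δp = +0.01252)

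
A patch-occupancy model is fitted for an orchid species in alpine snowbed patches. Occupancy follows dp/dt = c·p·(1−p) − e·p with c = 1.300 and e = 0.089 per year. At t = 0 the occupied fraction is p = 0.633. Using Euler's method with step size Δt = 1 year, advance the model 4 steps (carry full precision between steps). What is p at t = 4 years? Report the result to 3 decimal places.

0.932

Update rule: p ← p + [c·p·(1−p) − e·p]·Δt with Δt = 1.
step 1: Δp = +0.24567, p = 0.87867
step 2: Δp = +0.06039, p = 0.93906
step 3: Δp = -0.00918, p = 0.92988
step 4: Δp = +0.00201, p = 0.93189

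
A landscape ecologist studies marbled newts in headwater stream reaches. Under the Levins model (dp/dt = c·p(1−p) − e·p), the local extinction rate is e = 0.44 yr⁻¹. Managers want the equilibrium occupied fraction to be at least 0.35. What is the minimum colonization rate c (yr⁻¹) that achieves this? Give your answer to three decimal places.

p* = 1 − e/c ≥ 0.35 requires e/c ≤ 0.6500, i.e. c ≥ e/0.6500.
c_min = 0.44/0.6500 = 0.6769.

0.677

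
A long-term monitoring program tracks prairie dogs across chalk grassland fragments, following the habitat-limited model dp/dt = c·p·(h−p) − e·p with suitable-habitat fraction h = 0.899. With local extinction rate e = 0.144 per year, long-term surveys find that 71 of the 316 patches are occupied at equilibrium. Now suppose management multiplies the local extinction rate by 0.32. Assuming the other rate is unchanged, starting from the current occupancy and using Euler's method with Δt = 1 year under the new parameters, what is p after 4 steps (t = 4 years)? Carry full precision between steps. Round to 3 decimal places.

0.318

Observed p* = 71/316 = 0.22468.
Balance c(h−p*) = e gives c = e/(0.899 − 0.22468) = 0.144/0.67432 = 0.21355.
Starting from p₀ = 0.22468; update p ← p + (dp/dt)·Δt with the new parameters.
t = 1: p = 0.22468 + (+0.02200) = 0.24668
t = 2: p = 0.24668 + (+0.02300) = 0.26968
t = 3: p = 0.26968 + (+0.02382) = 0.29350
t = 4: p = 0.29350 + (+0.02443) = 0.31792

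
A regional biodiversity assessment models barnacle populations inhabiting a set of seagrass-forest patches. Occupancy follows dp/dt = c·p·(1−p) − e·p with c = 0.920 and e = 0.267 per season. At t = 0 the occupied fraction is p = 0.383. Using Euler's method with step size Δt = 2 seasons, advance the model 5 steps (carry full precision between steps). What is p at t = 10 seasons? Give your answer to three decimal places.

Update rule: p ← p + [c·p·(1−p) − e·p]·Δt with Δt = 2.
  1  |  dp/dt·Δt = +0.230290  |  p_1 = 0.613290
  2  |  dp/dt·Δt = +0.108887  |  p_2 = 0.722177
  3  |  dp/dt·Δt = -0.016470  |  p_3 = 0.705707
  4  |  dp/dt·Δt = +0.005292  |  p_4 = 0.710999
  5  |  dp/dt·Δt = -0.001592  |  p_5 = 0.709408

0.709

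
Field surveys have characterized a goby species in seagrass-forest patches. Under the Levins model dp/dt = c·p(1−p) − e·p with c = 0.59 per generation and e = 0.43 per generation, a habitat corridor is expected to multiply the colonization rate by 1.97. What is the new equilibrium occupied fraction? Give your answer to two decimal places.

0.63

Before: p* = 1 − 0.43/0.59 = 0.2712.
After the change, c = 1.1623, e = 0.43, so p* = 1 − 0.43/1.1623 = 0.6300.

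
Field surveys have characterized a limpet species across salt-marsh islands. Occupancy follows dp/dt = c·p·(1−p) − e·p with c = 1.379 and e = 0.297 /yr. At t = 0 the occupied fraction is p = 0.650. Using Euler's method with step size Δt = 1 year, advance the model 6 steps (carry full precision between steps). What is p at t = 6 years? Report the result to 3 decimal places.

0.785

Update rule: p ← p + [c·p·(1−p) − e·p]·Δt with Δt = 1.
  1  |  dp/dt·Δt = +0.120672  |  p_1 = 0.770672
  2  |  dp/dt·Δt = +0.014830  |  p_2 = 0.785502
  3  |  dp/dt·Δt = -0.000949  |  p_3 = 0.784554
  4  |  dp/dt·Δt = +0.000079  |  p_4 = 0.784633
  5  |  dp/dt·Δt = -0.000006  |  p_5 = 0.784626
  6  |  dp/dt·Δt = +0.000001  |  p_6 = 0.784627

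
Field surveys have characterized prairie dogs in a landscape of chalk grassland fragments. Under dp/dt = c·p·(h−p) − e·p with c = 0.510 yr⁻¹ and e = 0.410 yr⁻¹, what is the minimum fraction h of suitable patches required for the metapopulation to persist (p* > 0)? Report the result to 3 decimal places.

0.804

p* = h − e/c is positive only when h > e/c.
h_min = e/c = 0.410/0.510 = 0.8039.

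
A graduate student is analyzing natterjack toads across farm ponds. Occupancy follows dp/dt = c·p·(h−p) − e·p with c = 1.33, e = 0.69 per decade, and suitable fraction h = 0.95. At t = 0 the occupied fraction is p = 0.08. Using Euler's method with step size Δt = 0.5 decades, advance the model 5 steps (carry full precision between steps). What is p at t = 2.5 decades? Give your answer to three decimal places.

0.203

Update rule: p ← p + [c·p·(h−p) − e·p]·Δt with Δt = 0.5.
p: 0.08000 → 0.09868  (Δp = +0.01868)
p: 0.09868 → 0.12051  (Δp = +0.02182)
p: 0.12051 → 0.14540  (Δp = +0.02490)
p: 0.14540 → 0.17304  (Δp = +0.02763)
p: 0.17304 → 0.20275  (Δp = +0.02971)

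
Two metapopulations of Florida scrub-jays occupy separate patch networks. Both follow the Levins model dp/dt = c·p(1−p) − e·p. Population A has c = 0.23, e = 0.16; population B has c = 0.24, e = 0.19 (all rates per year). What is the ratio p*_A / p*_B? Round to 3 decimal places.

A: p*_A = 1 − 0.16/0.23 = 0.3043.
B: p*_B = 1 − 0.19/0.24 = 0.2083.
p*_A / p*_B = 0.3043/0.2083 = 1.4609.

1.461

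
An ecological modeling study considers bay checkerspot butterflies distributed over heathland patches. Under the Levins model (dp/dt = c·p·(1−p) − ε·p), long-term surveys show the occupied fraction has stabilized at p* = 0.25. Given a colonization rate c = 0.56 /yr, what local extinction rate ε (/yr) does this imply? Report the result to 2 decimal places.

At equilibrium c(1−p*) = ε.
ε = 0.56 × (1 − 0.25) = 0.56 × 0.7500 = 0.4200.

0.42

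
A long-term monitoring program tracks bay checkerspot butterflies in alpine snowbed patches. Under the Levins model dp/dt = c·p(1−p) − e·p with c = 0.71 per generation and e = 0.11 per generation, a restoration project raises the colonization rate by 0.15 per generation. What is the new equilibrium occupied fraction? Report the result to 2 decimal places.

Before: p* = 1 − 0.11/0.71 = 0.8451.
After the change, c = 0.86, e = 0.11, so p* = 1 − 0.11/0.86 = 0.8721.

0.87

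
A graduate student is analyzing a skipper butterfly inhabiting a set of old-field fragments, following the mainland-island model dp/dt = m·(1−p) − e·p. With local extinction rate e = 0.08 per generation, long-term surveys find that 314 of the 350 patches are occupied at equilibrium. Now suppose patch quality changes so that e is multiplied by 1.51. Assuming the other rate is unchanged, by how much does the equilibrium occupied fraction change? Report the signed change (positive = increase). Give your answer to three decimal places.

Observed p* = 314/350 = 0.89714.
Balance m(1−p*) = e·p* gives m = e·p*/(1−p*) = 0.08×0.89714/0.10286 = 0.69776.
New p* = m/(m+e) = 0.69776/(0.69776+0.12080) = 0.85242.
Δp* = 0.85242 − 0.89714 = -0.04472.

-0.045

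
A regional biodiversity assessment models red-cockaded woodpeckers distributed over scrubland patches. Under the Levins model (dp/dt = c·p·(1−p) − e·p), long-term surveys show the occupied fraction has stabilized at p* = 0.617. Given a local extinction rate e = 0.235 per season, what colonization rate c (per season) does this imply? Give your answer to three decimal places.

0.614

At equilibrium c(1−p*) = e, so c = e/(1−p*).
c = 0.235/(1 − 0.617) = 0.235/0.3830 = 0.6136.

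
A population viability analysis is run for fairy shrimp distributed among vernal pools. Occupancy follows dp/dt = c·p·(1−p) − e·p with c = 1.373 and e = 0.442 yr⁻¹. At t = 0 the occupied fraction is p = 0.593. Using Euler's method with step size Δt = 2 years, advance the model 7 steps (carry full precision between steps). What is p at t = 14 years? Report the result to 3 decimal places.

0.699

Update rule: p ← p + [c·p·(1−p) − e·p]·Δt with Δt = 2.
  1  |  dp/dt·Δt = +0.138538  |  p_1 = 0.731538
  2  |  dp/dt·Δt = -0.107392  |  p_2 = 0.624146
  3  |  dp/dt·Δt = +0.092433  |  p_3 = 0.716579
  4  |  dp/dt·Δt = -0.075761  |  p_4 = 0.640818
  5  |  dp/dt·Δt = +0.065564  |  p_5 = 0.706382
  6  |  dp/dt·Δt = -0.054904  |  p_6 = 0.651478
  7  |  dp/dt·Δt = +0.047585  |  p_7 = 0.699063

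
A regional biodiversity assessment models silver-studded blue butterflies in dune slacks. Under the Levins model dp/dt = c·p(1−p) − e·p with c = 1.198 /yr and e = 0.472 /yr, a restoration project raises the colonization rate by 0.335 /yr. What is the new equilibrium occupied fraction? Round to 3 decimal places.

Before: p* = 1 − 0.472/1.198 = 0.6060.
After the change, c = 1.533, e = 0.472, so p* = 1 − 0.472/1.533 = 0.6921.

0.692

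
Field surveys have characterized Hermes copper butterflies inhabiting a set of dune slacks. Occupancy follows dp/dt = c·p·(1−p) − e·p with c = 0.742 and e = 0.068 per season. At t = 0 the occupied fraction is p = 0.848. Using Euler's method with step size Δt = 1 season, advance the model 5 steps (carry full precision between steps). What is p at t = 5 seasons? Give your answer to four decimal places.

0.9081

Update rule: p ← p + [c·p·(1−p) − e·p]·Δt with Δt = 1.
step 1: Δp = +0.03798, p = 0.88598
step 2: Δp = +0.01471, p = 0.90069
step 3: Δp = +0.00512, p = 0.90581
step 4: Δp = +0.00171, p = 0.90752
step 5: Δp = +0.00056, p = 0.90808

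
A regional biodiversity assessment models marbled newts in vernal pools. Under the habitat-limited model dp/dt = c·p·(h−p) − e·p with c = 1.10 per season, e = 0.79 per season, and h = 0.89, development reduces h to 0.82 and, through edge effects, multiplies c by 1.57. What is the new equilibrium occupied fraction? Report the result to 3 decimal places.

Before: p* = h − e/c = 0.89 − 0.79/1.10 = 0.89 − 0.7182 = 0.1718.
After: c = 1.727, e = 0.79, h = 0.82; p* = 0.82 − 0.79/1.727 = 0.3626.

0.363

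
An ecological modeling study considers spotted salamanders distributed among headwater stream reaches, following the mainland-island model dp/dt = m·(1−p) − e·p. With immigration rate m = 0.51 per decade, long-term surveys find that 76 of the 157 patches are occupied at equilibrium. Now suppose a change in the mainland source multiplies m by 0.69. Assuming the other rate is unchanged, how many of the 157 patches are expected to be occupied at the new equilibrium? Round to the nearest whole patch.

Observed p* = 76/157 = 0.48408.
Balance m(1−p*) = e·p* gives e = m(1−p*)/p* = 0.51×0.51592/0.48408 = 0.54354.
New p* = m/(m+e) = 0.35190/(0.35190+0.54354) = 0.39299.
Expected occupied = 157 × 0.39299 = 61.70 ≈ 62.

62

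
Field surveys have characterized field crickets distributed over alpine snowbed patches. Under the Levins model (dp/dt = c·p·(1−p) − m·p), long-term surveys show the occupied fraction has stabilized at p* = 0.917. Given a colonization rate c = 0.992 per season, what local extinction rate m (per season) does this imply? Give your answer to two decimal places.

0.08

At equilibrium c(1−p*) = m.
m = 0.992 × (1 − 0.917) = 0.992 × 0.0830 = 0.0823.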